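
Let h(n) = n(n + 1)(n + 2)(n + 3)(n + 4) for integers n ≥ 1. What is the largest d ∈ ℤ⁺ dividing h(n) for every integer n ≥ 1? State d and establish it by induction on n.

d = 120

Computing the first values: h(1) = 120 and h(2) = 720; gcd(120, 720) = 120, so d ≤ 120.
We prove 120 | n(n + 1)(n + 2)(n + 3)(n + 4) for all n ≥ 1 by induction on n.
When n = 1: h(1) = 120 = 120·(1), so 120 | h(1).
Inductive step: assume the claim holds for n = k, i.e. 120 | h(k). Then
h(k+1) − h(k) = (k+1)·(k+2)·(k+3)·(k+4)·(k+5) − k·(k+1)·(k+2)·(k+3)·(k+4) = (k+1)·(k+2)·(k+3)·(k+4)·[(k+5) − k] = 5·(k+1)·(k+2)·(k+3)·(k+4). The product of 4 consecutive integers is divisible by (4)! = 24, so h(k+1) − h(k) is divisible by 5·24 = 120. By the inductive hypothesis 120 | h(k), hence 120 | h(k+1).
By induction, the statement is established for all n ≥ 1.
Therefore the largest such d is 120.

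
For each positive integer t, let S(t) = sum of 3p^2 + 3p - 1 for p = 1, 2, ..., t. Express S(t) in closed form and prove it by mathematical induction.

S(t) = t(t^2 + 3t + 1)

We claim S(t) = t(t^2 + 3t + 1) for all t ≥ 1.
For the base case t = 1: S(1) = 5, and the closed form gives 5. They agree.
Inductive step: suppose the statement holds for some p ≥ 1, so S(p) = p(p^2 + 3p + 1).
Then S(p+1) = S(p) + (3p^2 + 9p + 5) = (p(p^2 + 3p + 1)) + (3p^2 + 9p + 5).
Simplifying, S(p+1) = (p + 1)(p^2 + 5p + 5) = (p+1)((p+1)^2 + 3(p+1) + 1),
which is the closed form with t = p+1.
Hence, by induction on t, the claim holds for every t ≥ 1.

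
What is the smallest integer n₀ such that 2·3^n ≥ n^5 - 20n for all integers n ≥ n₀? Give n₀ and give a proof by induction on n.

At n = 9: 39366 < 58869, so the inequality fails and n₀ ≥ 10. We prove 2·3^n ≥ n^5 - 20n for all n ≥ 10.
For the base case n = 10: 2·3^n = 118098 and n^5 - 20n = 99800, so 118098 ≥ 99800.
Suppose the result is true for n = j, so 2·3^j ≥ j^5 - 20j.
Then 2·3^(j + 1) = 3·(2·3^j) ≥ 3·(j^5 - 20j).
Also, for j ≥ 10 we have 3·(j^5 - 20j) ≥ (j+1)^5 - 20(j+1), since 3·(j^5 - 20j) − ((j+1)^5 - 20(j+1)) = 2j^5 - 5j^4 - 10j^3 - 10j^2 - 45j + 19, which is nonnegative for all j ≥ 10.
Combining, 2·3^(j + 1) ≥ (j+1)^5 - 20(j+1).
By the principle of mathematical induction, the result holds for all n ≥ 10.
Hence the smallest such n₀ is 10.

n₀ = 10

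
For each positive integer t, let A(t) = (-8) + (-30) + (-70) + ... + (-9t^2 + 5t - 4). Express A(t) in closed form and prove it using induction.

A(t) = -t(3t^2 + 2t + 3)

We claim A(t) = -t(3t^2 + 2t + 3) for all t ≥ 1.
Base case (t = 1): A(1) = -8, and the closed form gives -8. They agree.
Inductive step: suppose the statement holds for some m ≥ 1, so A(m) = m(-3m^2 - 2m - 3).
Then A(m+1) = A(m) + (5m - 9(m + 1)^2 + 1) = (m(-3m^2 - 2m - 3)) + (5m - 9(m + 1)^2 + 1).
Simplifying, A(m+1) = -(m + 1)(3m^2 + 8m + 8) = -(m+1)(3(m+1)^2 + 2(m+1) + 3),
which is the closed form with t = m+1.
By induction, the statement is established for all t ≥ 1.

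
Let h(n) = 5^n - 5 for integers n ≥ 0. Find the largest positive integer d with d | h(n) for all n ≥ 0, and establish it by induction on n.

d = 4

Computing the first values: h(0) = -4 and h(1) = 0; gcd(-4, 0) = 4, so d ≤ 4.
We prove 4 | 5^n - 5 for all n ≥ 0 by induction on n.
Base case (n = 0): h(0) = -4 = 4·(-1), so 4 | h(0).
Inductive step: suppose the statement holds for some m ≥ 0, i.e. 4 | h(m). Then
h(m+1) = 5^(m+1) - 5 = 5·(5^m - 5) + 20 = 5·h(m) + 20. The first term is divisible by 4 by the inductive hypothesis, and 20 is divisible by 4. Hence 4 | h(m+1).
By the principle of mathematical induction, the result holds for all n ≥ 0.
Therefore the largest such d is 4.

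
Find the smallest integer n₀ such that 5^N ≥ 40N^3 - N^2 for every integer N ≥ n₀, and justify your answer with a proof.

n₀ = 6

At N = 5: 3125 < 4975, so the inequality fails and n₀ ≥ 6. We prove 5^N ≥ 40N^3 - N^2 for all N ≥ 6.
For the base case N = 6: 5^N = 15625 and 40N^3 - N^2 = 8604, so 15625 ≥ 8604.
Suppose the result is true for N = j, so 5^j ≥ 40j^3 - j^2.
Then 5^(j + 1) = 5·(5^j) ≥ 5·(40j^3 - j^2).
Also, for j ≥ 6 we have 5·(40j^3 - j^2) ≥ 40(j+1)^3 - (j+1)^2, since 5·(40j^3 - j^2) − (40(j+1)^3 - (j+1)^2) = 160j^3 - 124j^2 - 118j - 39, which is nonnegative for all j ≥ 6.
Combining, 5^(j + 1) ≥ 40(j+1)^3 - (j+1)^2.
This completes the induction.
Hence the smallest such n₀ is 6.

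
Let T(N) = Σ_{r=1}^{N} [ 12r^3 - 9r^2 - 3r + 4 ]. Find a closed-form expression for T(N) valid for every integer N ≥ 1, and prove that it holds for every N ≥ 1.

T(N) = N(3N^3 + 3N^2 - 3N + 1)

We claim T(N) = N(3N^3 + 3N^2 - 3N + 1) for all N ≥ 1.
When N = 1: T(1) = 4, and the closed form gives 4. They agree.
Inductive step: assume the claim holds for N = r, so T(r) = r(3r^3 + 3r^2 - 3r + 1).
Then T(r+1) = T(r) + (12r^3 + 27r^2 + 15r + 4) = (r(3r^3 + 3r^2 - 3r + 1)) + (12r^3 + 27r^2 + 15r + 4).
Simplifying, T(r+1) = (r + 1)(3r^3 + 12r^2 + 12r + 4) = (r+1)(3(r+1)^3 + 3(r+1)^2 - 3(r+1) + 1),
which is the closed form with N = r+1.
This completes the induction.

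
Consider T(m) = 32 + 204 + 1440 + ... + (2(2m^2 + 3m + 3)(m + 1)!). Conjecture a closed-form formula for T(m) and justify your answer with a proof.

We claim T(m) = (4m + 2)(m + 2)! - 4 for all m ≥ 1.
For the base case m = 1: T(1) = 32, and the closed form gives 32. They agree.
Inductive step: suppose the statement holds for some p ≥ 1, so T(p) = (4p + 2)(p + 2)! - 4.
Then T(p+1) = T(p) + (2(2p^2 + 7p + 8)(p + 2)!) = ((4p + 2)(p + 2)! - 4) + (2(2p^2 + 7p + 8)(p + 2)!).
Simplifying, T(p+1) = (4(p+1) + 2)((p+1) + 2)! - 4,
which is the closed form with m = p+1.
By induction, the statement is established for all m ≥ 1.

T(m) = (4m + 2)(m + 2)! - 4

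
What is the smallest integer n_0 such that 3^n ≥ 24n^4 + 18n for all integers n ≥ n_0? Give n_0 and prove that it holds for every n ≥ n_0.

n_0 = 12

At n = 11: 177147 < 351582, so the inequality fails and n_0 ≥ 12. We prove 3^n ≥ 24n^4 + 18n for all n ≥ 12.
For the base case n = 12: 3^n = 531441 and 24n^4 + 18n = 497880, so 531441 ≥ 497880.
For the inductive step, assume it holds for an arbitrary k ≥ 12, so 3^k ≥ 24k^4 + 18k.
Then 3^(k + 1) = 3·(3^k) ≥ 3·(24k^4 + 18k).
Also, for k ≥ 12 we have 3·(24k^4 + 18k) ≥ 24(k+1)^4 + 18(k+1), since 3·(24k^4 + 18k) − (24(k+1)^4 + 18(k+1)) = 48k^4 - 96k^3 - 144k^2 - 60k - 42, which is nonnegative for all k ≥ 12.
Combining, 3^(k + 1) ≥ 24(k+1)^4 + 18(k+1).
By the principle of mathematical induction, the result holds for all n ≥ 12.
Hence the smallest such n_0 is 12.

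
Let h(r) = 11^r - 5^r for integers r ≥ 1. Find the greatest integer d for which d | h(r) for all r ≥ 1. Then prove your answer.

Computing the first values: h(1) = 6 and h(2) = 96; gcd(6, 96) = 6, so d ≤ 6.
We prove 6 | 11^r - 5^r for all r ≥ 1 by induction on r.
When r = 1: h(1) = 6 = 6·(1), so 6 | h(1).
Inductive step: assume the claim holds for r = k, i.e. 6 | h(k). Then
11^{k+1} − 5^{k+1} = 11·11^k − 5·5^k = 11·(11^k − 5^k) + (6)·5^k. The first term is divisible by 6 by the inductive hypothesis, and the second term (6)·5^k is divisible by 6 since 6 | 6. Hence 6 | h(k+1).
This completes the induction.
Therefore the largest such d is 6.

d = 6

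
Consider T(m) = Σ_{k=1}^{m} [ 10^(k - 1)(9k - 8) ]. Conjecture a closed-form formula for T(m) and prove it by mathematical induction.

We claim T(m) = 10^m(m - 1) + 1 for all m ≥ 1.
Base step (m = 1): T(1) = 1, and the closed form gives 1. They agree.
For the inductive step, assume it holds for an arbitrary k ≥ 1, so T(k) = 10^k(k - 1) + 1.
Then T(k+1) = T(k) + (10^k(9k + 1)) = (10^k(k - 1) + 1) + (10^k(9k + 1)).
Simplifying, T(k+1) = 10^(k + 1)k + 1 = 10^(k+1)((k+1) - 1) + 1,
which is the closed form with m = k+1.
This completes the induction.

T(m) = 10^m(m - 1) + 1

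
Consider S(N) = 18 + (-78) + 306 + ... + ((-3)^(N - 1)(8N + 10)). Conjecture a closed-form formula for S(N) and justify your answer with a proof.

We claim S(N) = -(-3)^N(2N + 3) + 3 for all N ≥ 1.
When N = 1: S(1) = 18, and the closed form gives 18. They agree.
For the inductive step, assume it holds for an arbitrary i ≥ 1, so S(i) = -(-3)^i(2i + 3) + 3.
Then S(i+1) = S(i) + ((-3)^i(8i + 18)) = (-(-3)^i(2i + 3) + 3) + ((-3)^i(8i + 18)).
Simplifying, S(i+1) = 6(-3)^i·i + 15(-3)^i + 3 = -(-3)^(i+1)(2(i+1) + 3) + 3,
which is the closed form with N = i+1.
This completes the induction.

S(N) = -(-3)^N(2N + 3) + 3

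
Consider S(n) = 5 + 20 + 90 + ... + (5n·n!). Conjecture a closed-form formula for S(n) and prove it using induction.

S(n) = 5(n + 1)! - 5

We claim S(n) = 5(n + 1)! - 5 for all n ≥ 1.
When n = 1: S(1) = 5, and the closed form gives 5. They agree.
For the inductive step, assume it holds for an arbitrary i ≥ 1, so S(i) = 5(i + 1)! - 5.
Then S(i+1) = S(i) + (5(i + 1)(i + 1)!) = (5(i + 1)! - 5) + (5(i + 1)(i + 1)!).
Simplifying, S(i+1) = 5((i+1) + 1)! - 5,
which is the closed form with n = i+1.
By the principle of mathematical induction, the result holds for all n ≥ 1.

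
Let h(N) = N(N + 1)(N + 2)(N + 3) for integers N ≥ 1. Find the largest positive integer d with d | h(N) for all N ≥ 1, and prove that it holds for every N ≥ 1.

d = 24

Computing the first values: h(1) = 24 and h(2) = 120; gcd(24, 120) = 24, so d ≤ 24.
We prove 24 | N(N + 1)(N + 2)(N + 3) for all N ≥ 1 by induction on N.
Base case (N = 1): h(1) = 24 = 24·(1), so 24 | h(1).
Inductive step: suppose the statement holds for some j ≥ 1, i.e. 24 | h(j). Then
h(j+1) − h(j) = (j+1)·(j+2)·(j+3)·(j+4) − j·(j+1)·(j+2)·(j+3) = (j+1)·(j+2)·(j+3)·[(j+4) − j] = 4·(j+1)·(j+2)·(j+3). The product of 3 consecutive integers is divisible by (3)! = 6, so h(j+1) − h(j) is divisible by 4·6 = 24. By the inductive hypothesis 24 | h(j), hence 24 | h(j+1).
Hence, by induction on N, the claim holds for every N ≥ 1.
Therefore the largest such d is 24.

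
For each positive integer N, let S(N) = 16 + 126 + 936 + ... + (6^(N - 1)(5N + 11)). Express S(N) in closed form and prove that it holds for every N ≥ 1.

We claim S(N) = 6^N(N + 2) - 2 for all N ≥ 1.
Base step (N = 1): S(1) = 16, and the closed form gives 16. They agree.
Suppose the result is true for N = m, so S(m) = 6^m(m + 2) - 2.
Then S(m+1) = S(m) + (6^m(5m + 16)) = (6^m(m + 2) - 2) + (6^m(5m + 16)).
Simplifying, S(m+1) = 6·6^m·m + 18·6^m - 2 = 6^(m+1)((m+1) + 2) - 2,
which is the closed form with N = m+1.
This completes the induction.

S(N) = 6^N(N + 2) - 2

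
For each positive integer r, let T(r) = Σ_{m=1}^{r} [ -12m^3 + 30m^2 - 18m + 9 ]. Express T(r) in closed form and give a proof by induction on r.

T(r) = -r(3r^3 - 4r^2 - 3r - 5)

We claim T(r) = -r(3r^3 - 4r^2 - 3r - 5) for all r ≥ 1.
Base step (r = 1): T(1) = 9, and the closed form gives 9. They agree.
Inductive step: assume the claim holds for r = m, so T(m) = m(-3m^3 + 4m^2 + 3m + 5).
Then T(m+1) = T(m) + (-12m^3 - 6m^2 + 6m + 9) = (m(-3m^3 + 4m^2 + 3m + 5)) + (-12m^3 - 6m^2 + 6m + 9).
Simplifying, T(m+1) = -(m + 1)(3m^3 + 5m^2 - 2m - 9) = -(m+1)(3(m+1)^3 - 4(m+1)^2 - 3(m+1) - 5),
which is the closed form with r = m+1.
By the principle of mathematical induction, the result holds for all r ≥ 1.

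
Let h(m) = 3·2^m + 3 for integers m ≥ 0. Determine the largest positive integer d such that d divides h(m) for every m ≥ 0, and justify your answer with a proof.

Computing the first values: h(0) = 6 and h(1) = 9; gcd(6, 9) = 3, so d ≤ 3.
We prove 3 | 3·2^m + 3 for all m ≥ 0 by induction on m.
For the base case m = 0: h(0) = 6 = 3·(2), so 3 | h(0).
Inductive step: suppose the statement holds for some j ≥ 0, i.e. 3 | h(j). Then
h(j+1) = 3·2^(j+1) + 3 = 2·(3·2^j + 3) - 3 = 2·h(j) - 3. The first term is divisible by 3 by the inductive hypothesis, and -3 is divisible by 3. Hence 3 | h(j+1).
By the principle of mathematical induction, the result holds for all m ≥ 0.
Therefore the largest such d is 3.

d = 3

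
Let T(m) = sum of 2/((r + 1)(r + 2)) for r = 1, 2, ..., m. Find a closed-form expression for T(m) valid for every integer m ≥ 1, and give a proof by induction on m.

We claim T(m) = m/(m + 2) for all m ≥ 1.
When m = 1: T(1) = 1/3, and the closed form gives 1/3. They agree.
Inductive step: suppose the statement holds for some r ≥ 1, so T(r) = r/(r + 2).
Then T(r+1) = T(r) + (2/((r + 2)(r + 3))) = (r/(r + 2)) + (2/((r + 2)(r + 3))).
Simplifying, T(r+1) = (r + 1)/(r + 3) = (r+1)/((r+1) + 2),
which is the closed form with m = r+1.
By the principle of mathematical induction, the result holds for all m ≥ 1.

T(m) = m/(m + 2)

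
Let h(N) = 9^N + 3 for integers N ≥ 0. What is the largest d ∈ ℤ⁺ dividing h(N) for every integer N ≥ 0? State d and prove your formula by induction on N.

d = 4

Computing the first values: h(0) = 4 and h(1) = 12; gcd(4, 12) = 4, so d ≤ 4.
We prove 4 | 9^N + 3 for all N ≥ 0 by induction on N.
Base step (N = 0): h(0) = 4 = 4·(1), so 4 | h(0).
For the inductive step, assume it holds for an arbitrary j ≥ 0, i.e. 4 | h(j). Then
h(j+1) = 9^(j+1) + 3 = 9·(9^j + 3) - 24 = 9·h(j) - 24. The first term is divisible by 4 by the inductive hypothesis, and -24 is divisible by 4. Hence 4 | h(j+1).
Hence, by induction on N, the claim holds for every N ≥ 0.
Therefore the largest such d is 4.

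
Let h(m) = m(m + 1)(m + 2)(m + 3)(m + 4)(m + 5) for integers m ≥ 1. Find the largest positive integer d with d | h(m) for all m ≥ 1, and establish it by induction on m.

d = 720

Computing the first values: h(1) = 720 and h(2) = 5040; gcd(720, 5040) = 720, so d ≤ 720.
We prove 720 | m(m + 1)(m + 2)(m + 3)(m + 4)(m + 5) for all m ≥ 1 by induction on m.
Base step (m = 1): h(1) = 720 = 720·(1), so 720 | h(1).
For the inductive step, assume it holds for an arbitrary r ≥ 1, i.e. 720 | h(r). Then
h(r+1) − h(r) = (r+1)·(r+2)·(r+3)·(r+4)·(r+5)·(r+6) − r·(r+1)·(r+2)·(r+3)·(r+4)·(r+5) = (r+1)·(r+2)·(r+3)·(r+4)·(r+5)·[(r+6) − r] = 6·(r+1)·(r+2)·(r+3)·(r+4)·(r+5). The product of 5 consecutive integers is divisible by (5)! = 120, so h(r+1) − h(r) is divisible by 6·120 = 720. By the inductive hypothesis 720 | h(r), hence 720 | h(r+1).
By induction, the statement is established for all m ≥ 1.
Therefore the largest such d is 720.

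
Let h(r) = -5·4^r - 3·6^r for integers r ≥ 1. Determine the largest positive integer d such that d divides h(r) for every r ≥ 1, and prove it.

d = 2

Computing the first values: h(1) = -38 and h(2) = -188; gcd(-38, -188) = 2, so d ≤ 2.
We prove 2 | -5·4^r - 3·6^r for all r ≥ 1 by induction on r.
Base case (r = 1): h(1) = -38 = 2·(-19), so 2 | h(1).
For the inductive step, assume it holds for an arbitrary m ≥ 1, i.e. 2 | h(m). Then
h(m+1) − 6·h(m) = (-5·4^(m+1) - 3·6^(m+1)) − 6·(-5·4^m - 3·6^m) = (-5)·4^m·(4 − 6) = (10)·4^m. Since 2 | h(m) by the inductive hypothesis, 2 | 6·h(m); and 2 | 10 since 10 = 2·5. Therefore 2 | h(m+1).
This completes the induction.
Therefore the largest such d is 2.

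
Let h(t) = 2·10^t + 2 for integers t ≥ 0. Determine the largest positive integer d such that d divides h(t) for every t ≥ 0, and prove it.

d = 2

Computing the first values: h(0) = 4 and h(1) = 22; gcd(4, 22) = 2, so d ≤ 2.
We prove 2 | 2·10^t + 2 for all t ≥ 0 by induction on t.
Base step (t = 0): h(0) = 4 = 2·(2), so 2 | h(0).
Inductive step: suppose the statement holds for some r ≥ 0, i.e. 2 | h(r). Then
h(r+1) = 2·10^(r+1) + 2 = 10·(2·10^r + 2) - 18 = 10·h(r) - 18. The first term is divisible by 2 by the inductive hypothesis, and -18 is divisible by 2. Hence 2 | h(r+1).
Hence, by induction on t, the claim holds for every t ≥ 0.
Therefore the largest such d is 2.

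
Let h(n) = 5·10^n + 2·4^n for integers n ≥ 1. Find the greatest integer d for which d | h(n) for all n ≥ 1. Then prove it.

Computing the first values: h(1) = 58 and h(2) = 532; gcd(58, 532) = 2, so d ≤ 2.
We prove 2 | 5·10^n + 2·4^n for all n ≥ 1 by induction on n.
For the base case n = 1: h(1) = 58 = 2·(29), so 2 | h(1).
For the inductive step, assume it holds for an arbitrary p ≥ 1, i.e. 2 | h(p). Then
h(p+1) − 10·h(p) = (5·10^(p+1) + 2·4^(p+1)) − 10·(5·10^p + 2·4^p) = (2)·4^p·(4 − 10) = (-12)·4^p. Since 2 | h(p) by the inductive hypothesis, 2 | 10·h(p); and 2 | -12 since -12 = 2·-6. Therefore 2 | h(p+1).
By the principle of mathematical induction, the result holds for all n ≥ 1.
Therefore the largest such d is 2.

d = 2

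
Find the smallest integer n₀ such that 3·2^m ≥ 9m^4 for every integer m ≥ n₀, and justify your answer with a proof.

n₀ = 19

At m = 18: 786432 < 944784, so the inequality fails and n₀ ≥ 19. We prove 3·2^m ≥ 9m^4 for all m ≥ 19.
When m = 19: 3·2^m = 1572864 and 9m^4 = 1172889, so 1572864 ≥ 1172889.
For the inductive step, assume it holds for an arbitrary j ≥ 19, so 3·2^j ≥ 9j^4.
Then 3·2^(j + 1) = 2·(3·2^j) ≥ 2·(9j^4).
Also, for j ≥ 19 we have 2·(9j^4) ≥ 9(j+1)^4, since 2 ≥ (1 + 1/j)^4 for all j ≥ 19.
Combining, 3·2^(j + 1) ≥ 9(j+1)^4.
By the principle of mathematical induction, the result holds for all m ≥ 19.
Hence the smallest such n₀ is 19.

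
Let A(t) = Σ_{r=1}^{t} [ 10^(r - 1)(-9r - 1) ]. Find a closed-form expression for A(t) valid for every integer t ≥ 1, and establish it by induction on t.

We claim A(t) = -10^t·t for all t ≥ 1.
Base case (t = 1): A(1) = -10, and the closed form gives -10. They agree.
For the inductive step, assume it holds for an arbitrary r ≥ 1, so A(r) = -10^r·r.
Then A(r+1) = A(r) + (10^r(-9r - 10)) = (-10^r·r) + (10^r(-9r - 10)).
Simplifying, A(r+1) = 10^(r + 1)(-r - 1) = -10^(r+1)·(r+1),
which is the closed form with t = r+1.
This completes the induction.

A(t) = -10^t·t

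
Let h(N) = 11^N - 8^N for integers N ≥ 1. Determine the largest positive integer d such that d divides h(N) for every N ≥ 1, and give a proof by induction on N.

Computing the first values: h(1) = 3 and h(2) = 57; gcd(3, 57) = 3, so d ≤ 3.
We prove 3 | 11^N - 8^N for all N ≥ 1 by induction on N.
Base step (N = 1): h(1) = 3 = 3·(1), so 3 | h(1).
Inductive step: assume the claim holds for N = j, i.e. 3 | h(j). Then
11^{j+1} − 8^{j+1} = 11·11^j − 8·8^j = 11·(11^j − 8^j) + (3)·8^j. The first term is divisible by 3 by the inductive hypothesis, and the second term (3)·8^j is divisible by 3 since 3 | 3. Hence 3 | h(j+1).
By induction, the statement is established for all N ≥ 1.
Therefore the largest such d is 3.

d = 3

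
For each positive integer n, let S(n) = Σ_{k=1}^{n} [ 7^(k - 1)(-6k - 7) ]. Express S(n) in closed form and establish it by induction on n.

S(n) = -7^n(n + 1) + 1

We claim S(n) = -7^n(n + 1) + 1 for all n ≥ 1.
When n = 1: S(1) = -13, and the closed form gives -13. They agree.
Inductive step: assume the claim holds for n = k, so S(k) = -7^k(k + 1) + 1.
Then S(k+1) = S(k) + (7^k(-6k - 13)) = (-7^k(k + 1) + 1) + (7^k(-6k - 13)).
Simplifying, S(k+1) = -7·7^k·k - 14·7^k + 1 = -7^(k+1)((k+1) + 1) + 1,
which is the closed form with n = k+1.
This completes the induction.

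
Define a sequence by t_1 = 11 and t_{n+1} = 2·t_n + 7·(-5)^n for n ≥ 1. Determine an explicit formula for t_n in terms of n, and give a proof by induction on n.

Computing the first terms: t_1 = 11, t_2 = -13, t_3 = 149. This suggests t_n = -(-5)^n + 3·2^n.
Base case (n = 1): the formula gives 11 = 11 = t_1.
For the inductive step, assume it holds for an arbitrary m ≥ 1, so t_m = -(-5)^m + 3·2^m.
Then t_{m+1} = 2·t_m + 7·(-5)^m = 2·(-(-5)^m + 3·2^m) + 7·(-5)^m = -(-5)^(m + 1) + 3·2^(m + 1),
which is the claimed formula at n = m+1.
By induction, the statement is established for all n ≥ 1.

t_n = -(-5)^n + 3·2^n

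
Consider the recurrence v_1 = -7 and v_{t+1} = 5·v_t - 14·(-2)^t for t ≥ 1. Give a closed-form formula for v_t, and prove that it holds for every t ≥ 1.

v_t = -(-2)^(t + 1) - 3·5^(t - 1)

Computing the first terms: v_1 = -7, v_2 = -7, v_3 = -91. This suggests v_t = -(-2)^(t + 1) - 3·5^(t - 1).
For the base case t = 1: the formula gives -7 = -7 = v_1.
Inductive step: assume the claim holds for t = m, so v_m = -(-2)^(m + 1) - 3·5^(m - 1).
Then v_{m+1} = 5·v_m - 14·(-2)^m = 5·(-(-2)^(m + 1) - 3·5^(m - 1)) - 14·(-2)^m = -(-2)^(m + 2) - 3·5^m = -(-2)^((m+1) + 1) - 3·5^((m+1) - 1),
which is the claimed formula at t = m+1.
By induction, the statement is established for all t ≥ 1.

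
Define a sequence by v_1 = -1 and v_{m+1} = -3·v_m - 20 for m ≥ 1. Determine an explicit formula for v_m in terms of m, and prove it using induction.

v_m = 4(-3)^(m - 1) - 5

Computing the first terms: v_1 = -1, v_2 = -17, v_3 = 31. This suggests v_m = 4(-3)^(m - 1) - 5.
Base case (m = 1): the formula gives -1 = -1 = v_1.
Suppose the result is true for m = j, so v_j = 4(-3)^(j - 1) - 5.
Then v_{j+1} = -3·v_j - 20 = -3·(4(-3)^(j - 1) - 5) - 20 = 4(-3)^j - 5 = 4(-3)^((j+1) - 1) - 5,
which is the claimed formula at m = j+1.
Hence, by induction on m, the claim holds for every m ≥ 1.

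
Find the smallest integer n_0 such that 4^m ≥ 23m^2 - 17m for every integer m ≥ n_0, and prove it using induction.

At m = 4: 256 < 300, so the inequality fails and n_0 ≥ 5. We prove 4^m ≥ 23m^2 - 17m for all m ≥ 5.
Base step (m = 5): 4^m = 1024 and 23m^2 - 17m = 490, so 1024 ≥ 490.
Suppose the result is true for m = p, so 4^p ≥ 23p^2 - 17p.
Then 4^(p + 1) = 4·(4^p) ≥ 4·(23p^2 - 17p).
Also, for p ≥ 5 we have 4·(23p^2 - 17p) ≥ 23(p+1)^2 - 17(p+1), since 4·(23p^2 - 17p) − (23(p+1)^2 - 17(p+1)) = 69p^2 - 97p - 6, which is nonnegative for all p ≥ 5.
Combining, 4^(p + 1) ≥ 23(p+1)^2 - 17(p+1).
This completes the induction.
Hence the smallest such n_0 is 5.

n_0 = 5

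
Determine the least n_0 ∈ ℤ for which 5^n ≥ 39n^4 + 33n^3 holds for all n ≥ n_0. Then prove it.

n_0 = 8

At n = 7: 78125 < 104958, so the inequality fails and n_0 ≥ 8. We prove 5^n ≥ 39n^4 + 33n^3 for all n ≥ 8.
When n = 8: 5^n = 390625 and 39n^4 + 33n^3 = 176640, so 390625 ≥ 176640.
Inductive step: suppose the statement holds for some k ≥ 8, so 5^k ≥ 39k^4 + 33k^3.
Then 5^(k + 1) = 5·(5^k) ≥ 5·(39k^4 + 33k^3).
Also, for k ≥ 8 we have 5·(39k^4 + 33k^3) ≥ 39(k+1)^4 + 33(k+1)^3, since 5·(39k^4 + 33k^3) − (39(k+1)^4 + 33(k+1)^3) = 156k^4 - 24k^3 - 333k^2 - 255k - 72, which is nonnegative for all k ≥ 8.
Combining, 5^(k + 1) ≥ 39(k+1)^4 + 33(k+1)^3.
By induction, the statement is established for all n ≥ 8.
Hence the smallest such n_0 is 8.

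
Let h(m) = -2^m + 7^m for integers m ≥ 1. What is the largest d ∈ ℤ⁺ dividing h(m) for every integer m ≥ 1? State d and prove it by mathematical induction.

Computing the first values: h(1) = 5 and h(2) = 45; gcd(5, 45) = 5, so d ≤ 5.
We prove 5 | -2^m + 7^m for all m ≥ 1 by induction on m.
For the base case m = 1: h(1) = 5 = 5·(1), so 5 | h(1).
For the inductive step, assume it holds for an arbitrary r ≥ 1, i.e. 5 | h(r). Then
7^{r+1} − 2^{r+1} = 7·7^r − 2·2^r = 7·(7^r − 2^r) + (5)·2^r. The first term is divisible by 5 by the inductive hypothesis, and the second term (5)·2^r is divisible by 5 since 5 | 5. Hence 5 | h(r+1).
This completes the induction.
Therefore the largest such d is 5.

d = 5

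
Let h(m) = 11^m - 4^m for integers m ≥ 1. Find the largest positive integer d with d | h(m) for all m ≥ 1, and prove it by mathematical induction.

d = 7

Computing the first values: h(1) = 7 and h(2) = 105; gcd(7, 105) = 7, so d ≤ 7.
We prove 7 | 11^m - 4^m for all m ≥ 1 by induction on m.
For the base case m = 1: h(1) = 7 = 7·(1), so 7 | h(1).
Inductive step: assume the claim holds for m = j, i.e. 7 | h(j). Then
11^{j+1} − 4^{j+1} = 11·11^j − 4·4^j = 11·(11^j − 4^j) + (7)·4^j. The first term is divisible by 7 by the inductive hypothesis, and the second term (7)·4^j is divisible by 7 since 7 | 7. Hence 7 | h(j+1).
This completes the induction.
Therefore the largest such d is 7.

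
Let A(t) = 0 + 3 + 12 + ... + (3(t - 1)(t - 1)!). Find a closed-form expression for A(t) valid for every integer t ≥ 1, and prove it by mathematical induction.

We claim A(t) = 3t! - 3 for all t ≥ 1.
Base step (t = 1): A(1) = 0, and the closed form gives 0. They agree.
Inductive step: suppose the statement holds for some m ≥ 1, so A(m) = 3m! - 3.
Then A(m+1) = A(m) + (3m·m!) = (3m! - 3) + (3m·m!).
Simplifying, A(m+1) = 3(m+1)! - 3,
which is the closed form with t = m+1.
By the principle of mathematical induction, the result holds for all t ≥ 1.

A(t) = 3t! - 3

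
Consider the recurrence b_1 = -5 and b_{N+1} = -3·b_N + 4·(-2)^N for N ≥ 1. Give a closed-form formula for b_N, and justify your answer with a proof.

Computing the first terms: b_1 = -5, b_2 = 7, b_3 = -5. This suggests b_N = (-2)^(N + 2) - (-3)^N.
For the base case N = 1: the formula gives -5 = -5 = b_1.
Inductive step: suppose the statement holds for some m ≥ 1, so b_m = (-2)^(m + 2) - (-3)^m.
Then b_{m+1} = -3·b_m + 4·(-2)^m = -3·((-2)^(m + 2) - (-3)^m) + 4·(-2)^m = (-2)^(m + 3) - (-3)^(m + 1) = (-2)^((m+1) + 2) - (-3)^(m+1),
which is the claimed formula at N = m+1.
By induction, the statement is established for all N ≥ 1.

b_N = (-2)^(N + 2) - (-3)^N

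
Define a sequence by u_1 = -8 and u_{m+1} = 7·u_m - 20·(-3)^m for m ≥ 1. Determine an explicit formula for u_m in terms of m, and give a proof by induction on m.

u_m = 2(-3)^m - 2·7^(m - 1)

Computing the first terms: u_1 = -8, u_2 = 4, u_3 = -152. This suggests u_m = 2(-3)^m - 2·7^(m - 1).
When m = 1: the formula gives -8 = -8 = u_1.
Inductive step: suppose the statement holds for some k ≥ 1, so u_k = 2(-3)^k - 2·7^(k - 1).
Then u_{k+1} = 7·u_k - 20·(-3)^k = 7·(2(-3)^k - 2·7^(k - 1)) - 20·(-3)^k = 2(-3)^(k + 1) - 2·7^k = 2(-3)^(k+1) - 2·7^((k+1) - 1),
which is the claimed formula at m = k+1.
This completes the induction.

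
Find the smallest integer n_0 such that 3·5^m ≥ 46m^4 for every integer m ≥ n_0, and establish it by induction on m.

n_0 = 7

At m = 6: 46875 < 59616, so the inequality fails and n_0 ≥ 7. We prove 3·5^m ≥ 46m^4 for all m ≥ 7.
Base step (m = 7): 3·5^m = 234375 and 46m^4 = 110446, so 234375 ≥ 110446.
Inductive step: suppose the statement holds for some j ≥ 7, so 3·5^j ≥ 46j^4.
Then 3·5^(j + 1) = 5·(3·5^j) ≥ 5·(46j^4).
Also, for j ≥ 7 we have 5·(46j^4) ≥ 46(j+1)^4, since 5 ≥ (1 + 1/j)^4 for all j ≥ 7.
Combining, 3·5^(j + 1) ≥ 46(j+1)^4.
This completes the induction.
Hence the smallest such n_0 is 7.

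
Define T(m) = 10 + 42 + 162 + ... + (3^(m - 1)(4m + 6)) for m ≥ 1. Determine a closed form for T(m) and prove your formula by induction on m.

T(m) = 2·3^m(m + 1) - 2

We claim T(m) = 2·3^m(m + 1) - 2 for all m ≥ 1.
For the base case m = 1: T(1) = 10, and the closed form gives 10. They agree.
Inductive step: assume the claim holds for m = p, so T(p) = 2·3^p(p + 1) - 2.
Then T(p+1) = T(p) + (3^p(4p + 10)) = (2·3^p(p + 1) - 2) + (3^p(4p + 10)).
Simplifying, T(p+1) = 6·3^p·p + 12·3^p - 2 = 2·3^(p+1)((p+1) + 1) - 2,
which is the closed form with m = p+1.
By induction, the statement is established for all m ≥ 1.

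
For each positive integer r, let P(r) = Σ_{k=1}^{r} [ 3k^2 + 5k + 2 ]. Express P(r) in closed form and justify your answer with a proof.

We claim P(r) = r(r^2 + 4r + 5) for all r ≥ 1.
When r = 1: P(1) = 10, and the closed form gives 10. They agree.
Suppose the result is true for r = k, so P(k) = k(k^2 + 4k + 5).
Then P(k+1) = P(k) + (3k^2 + 11k + 10) = (k(k^2 + 4k + 5)) + (3k^2 + 11k + 10).
Simplifying, P(k+1) = (k + 1)(k^2 + 6k + 10) = (k+1)((k+1)^2 + 4(k+1) + 5),
which is the closed form with r = k+1.
By the principle of mathematical induction, the result holds for all r ≥ 1.

P(r) = r(r^2 + 4r + 5)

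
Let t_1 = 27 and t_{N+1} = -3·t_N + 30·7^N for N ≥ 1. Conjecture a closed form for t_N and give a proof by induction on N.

Computing the first terms: t_1 = 27, t_2 = 129, t_3 = 1083. This suggests t_N = -2(-3)^N + 3·7^N.
Base case (N = 1): the formula gives 27 = 27 = t_1.
Suppose the result is true for N = m, so t_m = -2(-3)^m + 3·7^m.
Then t_{m+1} = -3·t_m + 30·7^m = -3·(-2(-3)^m + 3·7^m) + 30·7^m = -2(-3)^(m + 1) + 3·7^(m + 1),
which is the claimed formula at N = m+1.
By induction, the statement is established for all N ≥ 1.

t_N = -2(-3)^N + 3·7^N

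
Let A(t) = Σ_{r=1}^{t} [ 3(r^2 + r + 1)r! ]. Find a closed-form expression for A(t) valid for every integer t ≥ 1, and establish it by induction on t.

A(t) = (3t + 3)(t + 1)! - 3

We claim A(t) = (3t + 3)(t + 1)! - 3 for all t ≥ 1.
Base step (t = 1): A(1) = 9, and the closed form gives 9. They agree.
For the inductive step, assume it holds for an arbitrary r ≥ 1, so A(r) = (3r + 3)(r + 1)! - 3.
Then A(r+1) = A(r) + (3(r^2 + 3r + 3)(r + 1)!) = ((3r + 3)(r + 1)! - 3) + (3(r^2 + 3r + 3)(r + 1)!).
Simplifying, A(r+1) = (3(r+1) + 3)((r+1) + 1)! - 3,
which is the closed form with t = r+1.
By induction, the statement is established for all t ≥ 1.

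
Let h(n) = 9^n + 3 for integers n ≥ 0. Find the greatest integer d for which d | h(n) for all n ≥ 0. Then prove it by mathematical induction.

Computing the first values: h(0) = 4 and h(1) = 12; gcd(4, 12) = 4, so d ≤ 4.
We prove 4 | 9^n + 3 for all n ≥ 0 by induction on n.
When n = 0: h(0) = 4 = 4·(1), so 4 | h(0).
For the inductive step, assume it holds for an arbitrary r ≥ 0, i.e. 4 | h(r). Then
h(r+1) = 9^(r+1) + 3 = 9·(9^r + 3) - 24 = 9·h(r) - 24. The first term is divisible by 4 by the inductive hypothesis, and -24 is divisible by 4. Hence 4 | h(r+1).
This completes the induction.
Therefore the largest such d is 4.

d = 4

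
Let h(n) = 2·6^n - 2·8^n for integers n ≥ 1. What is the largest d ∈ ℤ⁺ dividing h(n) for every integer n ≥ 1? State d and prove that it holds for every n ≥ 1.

Computing the first values: h(1) = -4 and h(2) = -56; gcd(-4, -56) = 4, so d ≤ 4.
We prove 4 | 2·6^n - 2·8^n for all n ≥ 1 by induction on n.
When n = 1: h(1) = -4 = 4·(-1), so 4 | h(1).
Suppose the result is true for n = p, i.e. 4 | h(p). Then
h(p+1) − 8·h(p) = (2·6^(p+1) - 2·8^(p+1)) − 8·(2·6^p - 2·8^p) = (2)·6^p·(6 − 8) = (-4)·6^p. Since 4 | h(p) by the inductive hypothesis, 4 | 8·h(p); and 4 | -4 since -4 = 4·-1. Therefore 4 | h(p+1).
Hence, by induction on n, the claim holds for every n ≥ 1.
Therefore the largest such d is 4.

d = 4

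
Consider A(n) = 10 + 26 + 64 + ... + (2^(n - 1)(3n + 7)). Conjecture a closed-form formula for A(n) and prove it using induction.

We claim A(n) = 2^n(3n + 4) - 4 for all n ≥ 1.
For the base case n = 1: A(1) = 10, and the closed form gives 10. They agree.
Inductive step: assume the claim holds for n = p, so A(p) = 2^p(3p + 4) - 4.
Then A(p+1) = A(p) + (2^p(3p + 10)) = (2^p(3p + 4) - 4) + (2^p(3p + 10)).
Simplifying, A(p+1) = 6·2^p·p + 14·2^p - 4 = 2^(p+1)(3(p+1) + 4) - 4,
which is the closed form with n = p+1.
By the principle of mathematical induction, the result holds for all n ≥ 1.

A(n) = 2^n(3n + 4) - 4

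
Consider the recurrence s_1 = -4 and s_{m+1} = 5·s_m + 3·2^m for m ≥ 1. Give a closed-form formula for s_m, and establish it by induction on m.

Computing the first terms: s_1 = -4, s_2 = -14, s_3 = -58. This suggests s_m = -2^m - 2·5^(m - 1).
For the base case m = 1: the formula gives -4 = -4 = s_1.
Inductive step: suppose the statement holds for some k ≥ 1, so s_k = -2^k - 2·5^(k - 1).
Then s_{k+1} = 5·s_k + 3·2^k = 5·(-2^k - 2·5^(k - 1)) + 3·2^k = -2^(k + 1) - 2·5^k = -2^(k+1) - 2·5^((k+1) - 1),
which is the claimed formula at m = k+1.
By the principle of mathematical induction, the result holds for all m ≥ 1.

s_m = -2^m - 2·5^(m - 1)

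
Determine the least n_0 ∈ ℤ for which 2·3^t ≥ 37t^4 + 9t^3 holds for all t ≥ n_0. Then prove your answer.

At t = 11: 354294 < 553696, so the inequality fails and n_0 ≥ 12. We prove 2·3^t ≥ 37t^4 + 9t^3 for all t ≥ 12.
Base case (t = 12): 2·3^t = 1062882 and 37t^4 + 9t^3 = 782784, so 1062882 ≥ 782784.
Suppose the result is true for t = i, so 2·3^i ≥ 37i^4 + 9i^3.
Then 2·3^(i + 1) = 3·(2·3^i) ≥ 3·(37i^4 + 9i^3).
Also, for i ≥ 12 we have 3·(37i^4 + 9i^3) ≥ 37(i+1)^4 + 9(i+1)^3, since 3·(37i^4 + 9i^3) − (37(i+1)^4 + 9(i+1)^3) = 74i^4 - 130i^3 - 249i^2 - 175i - 46, which is nonnegative for all i ≥ 12.
Combining, 2·3^(i + 1) ≥ 37(i+1)^4 + 9(i+1)^3.
Hence, by induction on t, the claim holds for every t ≥ 12.
Hence the smallest such n_0 is 12.

n_0 = 12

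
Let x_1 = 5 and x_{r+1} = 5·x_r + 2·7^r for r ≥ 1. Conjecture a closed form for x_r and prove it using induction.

x_r = -2·5^(r - 1) + 7^r

Computing the first terms: x_1 = 5, x_2 = 39, x_3 = 293. This suggests x_r = -2·5^(r - 1) + 7^r.
For the base case r = 1: the formula gives 5 = 5 = x_1.
Suppose the result is true for r = j, so x_j = -2·5^(j - 1) + 7^j.
Then x_{j+1} = 5·x_j + 2·7^j = 5·(-2·5^(j - 1) + 7^j) + 2·7^j = -2·5^j + 7^(j + 1) = -2·5^((j+1) - 1) + 7^(j+1),
which is the claimed formula at r = j+1.
By induction, the statement is established for all r ≥ 1.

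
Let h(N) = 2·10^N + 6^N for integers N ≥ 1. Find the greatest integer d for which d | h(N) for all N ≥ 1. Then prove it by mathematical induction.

Computing the first values: h(1) = 26 and h(2) = 236; gcd(26, 236) = 2, so d ≤ 2.
We prove 2 | 2·10^N + 6^N for all N ≥ 1 by induction on N.
Base case (N = 1): h(1) = 26 = 2·(13), so 2 | h(1).
Suppose the result is true for N = k, i.e. 2 | h(k). Then
h(k+1) − 10·h(k) = (2·10^(k+1) + 6^(k+1)) − 10·(2·10^k + 6^k) = (1)·6^k·(6 − 10) = (-4)·6^k. Since 2 | h(k) by the inductive hypothesis, 2 | 10·h(k); and 2 | -4 since -4 = 2·-2. Therefore 2 | h(k+1).
By induction, the statement is established for all N ≥ 1.
Therefore the largest such d is 2.

d = 2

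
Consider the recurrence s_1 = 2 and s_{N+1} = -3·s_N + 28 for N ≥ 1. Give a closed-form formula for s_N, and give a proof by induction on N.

s_N = -5(-3)^(N - 1) + 7

Computing the first terms: s_1 = 2, s_2 = 22, s_3 = -38. This suggests s_N = -5(-3)^(N - 1) + 7.
Base step (N = 1): the formula gives 2 = 2 = s_1.
Suppose the result is true for N = m, so s_m = -5(-3)^(m - 1) + 7.
Then s_{m+1} = -3·s_m + 28 = -3·(-5(-3)^(m - 1) + 7) + 28 = -5(-3)^m + 7 = -5(-3)^((m+1) - 1) + 7,
which is the claimed formula at N = m+1.
By the principle of mathematical induction, the result holds for all N ≥ 1.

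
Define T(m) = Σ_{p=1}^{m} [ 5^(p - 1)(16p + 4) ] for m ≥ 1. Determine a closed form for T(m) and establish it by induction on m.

We claim T(m) = 4·5^m·m for all m ≥ 1.
Base case (m = 1): T(1) = 20, and the closed form gives 20. They agree.
For the inductive step, assume it holds for an arbitrary p ≥ 1, so T(p) = 4·5^p·p.
Then T(p+1) = T(p) + (5^p(16p + 20)) = (4·5^p·p) + (5^p(16p + 20)).
Simplifying, T(p+1) = 20·5^p(p + 1) = 4·5^(p+1)·(p+1),
which is the closed form with m = p+1.
Hence, by induction on m, the claim holds for every m ≥ 1.

T(m) = 4·5^m·m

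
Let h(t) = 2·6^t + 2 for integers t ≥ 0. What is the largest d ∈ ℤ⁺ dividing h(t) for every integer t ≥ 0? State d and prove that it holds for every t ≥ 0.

Computing the first values: h(0) = 4 and h(1) = 14; gcd(4, 14) = 2, so d ≤ 2.
We prove 2 | 2·6^t + 2 for all t ≥ 0 by induction on t.
Base case (t = 0): h(0) = 4 = 2·(2), so 2 | h(0).
For the inductive step, assume it holds for an arbitrary i ≥ 0, i.e. 2 | h(i). Then
h(i+1) = 2·6^(i+1) + 2 = 6·(2·6^i + 2) - 10 = 6·h(i) - 10. The first term is divisible by 2 by the inductive hypothesis, and -10 is divisible by 2. Hence 2 | h(i+1).
Hence, by induction on t, the claim holds for every t ≥ 0.
Therefore the largest such d is 2.

d = 2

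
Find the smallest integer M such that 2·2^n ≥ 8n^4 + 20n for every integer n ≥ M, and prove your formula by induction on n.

At n = 18: 524288 < 840168, so the inequality fails and M ≥ 19. We prove 2·2^n ≥ 8n^4 + 20n for all n ≥ 19.
Base case (n = 19): 2·2^n = 1048576 and 8n^4 + 20n = 1042948, so 1048576 ≥ 1042948.
Suppose the result is true for n = j, so 2·2^j ≥ 8j^4 + 20j.
Then 2·2^(j + 1) = 2·(2·2^j) ≥ 2·(8j^4 + 20j).
Also, for j ≥ 19 we have 2·(8j^4 + 20j) ≥ 8(j+1)^4 + 20(j+1), since 2·(8j^4 + 20j) − (8(j+1)^4 + 20(j+1)) = 8j^4 - 32j^3 - 48j^2 - 12j - 28, which is nonnegative for all j ≥ 19.
Combining, 2·2^(j + 1) ≥ 8(j+1)^4 + 20(j+1).
By induction, the statement is established for all n ≥ 19.
Hence the smallest such M is 19.

M = 19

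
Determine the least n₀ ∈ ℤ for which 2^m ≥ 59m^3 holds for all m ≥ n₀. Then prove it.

At m = 18: 262144 < 344088, so the inequality fails and n₀ ≥ 19. We prove 2^m ≥ 59m^3 for all m ≥ 19.
When m = 19: 2^m = 524288 and 59m^3 = 404681, so 524288 ≥ 404681.
Suppose the result is true for m = i, so 2^i ≥ 59i^3.
Then 2^(i + 1) = 2·(2^i) ≥ 2·(59i^3).
Also, for i ≥ 19 we have 2·(59i^3) ≥ 59(i+1)^3, since 2 ≥ (1 + 1/i)^3 for all i ≥ 19.
Combining, 2^(i + 1) ≥ 59(i+1)^3.
By the principle of mathematical induction, the result holds for all m ≥ 19.
Hence the smallest such n₀ is 19.

n₀ = 19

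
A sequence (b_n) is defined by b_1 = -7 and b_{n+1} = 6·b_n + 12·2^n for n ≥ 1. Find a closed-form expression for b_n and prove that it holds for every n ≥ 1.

b_n = -3·2^n - 6^(n - 1)

Computing the first terms: b_1 = -7, b_2 = -18, b_3 = -60. This suggests b_n = -3·2^n - 6^(n - 1).
Base case (n = 1): the formula gives -7 = -7 = b_1.
Inductive step: suppose the statement holds for some k ≥ 1, so b_k = -3·2^k - 6^(k - 1).
Then b_{k+1} = 6·b_k + 12·2^k = 6·(-3·2^k - 6^(k - 1)) + 12·2^k = -3·2^(k + 1) - 6^k = -3·2^(k+1) - 6^((k+1) - 1),
which is the claimed formula at n = k+1.
By the principle of mathematical induction, the result holds for all n ≥ 1.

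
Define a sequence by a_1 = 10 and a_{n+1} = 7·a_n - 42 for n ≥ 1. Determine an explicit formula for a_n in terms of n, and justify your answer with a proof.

Computing the first terms: a_1 = 10, a_2 = 28, a_3 = 154. This suggests a_n = 3·7^(n - 1) + 7.
Base case (n = 1): the formula gives 10 = 10 = a_1.
For the inductive step, assume it holds for an arbitrary k ≥ 1, so a_k = 3·7^(k - 1) + 7.
Then a_{k+1} = 7·a_k - 42 = 7·(3·7^(k - 1) + 7) - 42 = 3·7^k + 7 = 3·7^((k+1) - 1) + 7,
which is the claimed formula at n = k+1.
Hence, by induction on n, the claim holds for every n ≥ 1.

a_n = 3·7^(n - 1) + 7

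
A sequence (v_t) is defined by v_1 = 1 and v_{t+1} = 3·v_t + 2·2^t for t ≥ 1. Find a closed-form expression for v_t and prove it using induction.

v_t = -2^(t + 1) + 5·3^(t - 1)

Computing the first terms: v_1 = 1, v_2 = 7, v_3 = 29. This suggests v_t = -2^(t + 1) + 5·3^(t - 1).
Base step (t = 1): the formula gives 1 = 1 = v_1.
For the inductive step, assume it holds for an arbitrary r ≥ 1, so v_r = -2^(r + 1) + 5·3^(r - 1).
Then v_{r+1} = 3·v_r + 2·2^r = 3·(-2^(r + 1) + 5·3^(r - 1)) + 2·2^r = -2^(r + 2) + 5·3^r = -2^((r+1) + 1) + 5·3^((r+1) - 1),
which is the claimed formula at t = r+1.
This completes the induction.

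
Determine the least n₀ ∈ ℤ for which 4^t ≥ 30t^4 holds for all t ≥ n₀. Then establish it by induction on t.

n₀ = 9

At t = 8: 65536 < 122880, so the inequality fails and n₀ ≥ 9. We prove 4^t ≥ 30t^4 for all t ≥ 9.
For the base case t = 9: 4^t = 262144 and 30t^4 = 196830, so 262144 ≥ 196830.
For the inductive step, assume it holds for an arbitrary r ≥ 9, so 4^r ≥ 30r^4.
Then 4^(r + 1) = 4·(4^r) ≥ 4·(30r^4).
Also, for r ≥ 9 we have 4·(30r^4) ≥ 30(r+1)^4, since 4 ≥ (1 + 1/r)^4 for all r ≥ 9.
Combining, 4^(r + 1) ≥ 30(r+1)^4.
Hence, by induction on t, the claim holds for every t ≥ 9.
Hence the smallest such n₀ is 9.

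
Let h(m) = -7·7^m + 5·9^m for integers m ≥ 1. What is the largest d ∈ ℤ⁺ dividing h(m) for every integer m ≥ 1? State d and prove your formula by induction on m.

Computing the first values: h(1) = -4 and h(2) = 62; gcd(-4, 62) = 2, so d ≤ 2.
We prove 2 | -7·7^m + 5·9^m for all m ≥ 1 by induction on m.
When m = 1: h(1) = -4 = 2·(-2), so 2 | h(1).
Inductive step: assume the claim holds for m = j, i.e. 2 | h(j). Then
h(j+1) − 9·h(j) = (-7·7^(j+1) + 5·9^(j+1)) − 9·(-7·7^j + 5·9^j) = (-7)·7^j·(7 − 9) = (14)·7^j. Since 2 | h(j) by the inductive hypothesis, 2 | 9·h(j); and 2 | 14 since 14 = 2·7. Therefore 2 | h(j+1).
By induction, the statement is established for all m ≥ 1.
Therefore the largest such d is 2.

d = 2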